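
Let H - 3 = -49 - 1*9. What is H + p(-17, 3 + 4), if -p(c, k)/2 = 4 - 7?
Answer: -49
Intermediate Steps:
p(c, k) = 6 (p(c, k) = -2*(4 - 7) = -2*(-3) = 6)
H = -55 (H = 3 + (-49 - 1*9) = 3 + (-49 - 9) = 3 - 58 = -55)
H + p(-17, 3 + 4) = -55 + 6 = -49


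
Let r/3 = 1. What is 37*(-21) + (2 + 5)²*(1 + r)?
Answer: -581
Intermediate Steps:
r = 3 (r = 3*1 = 3)
37*(-21) + (2 + 5)²*(1 + r) = 37*(-21) + (2 + 5)²*(1 + 3) = -777 + 7²*4 = -777 + 49*4 = -777 + 196 = -581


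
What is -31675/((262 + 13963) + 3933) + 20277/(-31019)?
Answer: -192959513/80463286 ≈ -2.3981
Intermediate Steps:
-31675/((262 + 13963) + 3933) + 20277/(-31019) = -31675/(14225 + 3933) + 20277*(-1/31019) = -31675/18158 - 20277/31019 = -31675*1/18158 - 20277/31019 = -4525/2594 - 20277/31019 = -192959513/80463286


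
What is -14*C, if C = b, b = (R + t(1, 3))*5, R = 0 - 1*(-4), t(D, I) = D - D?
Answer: -280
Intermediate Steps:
t(D, I) = 0
R = 4 (R = 0 + 4 = 4)
b = 20 (b = (4 + 0)*5 = 4*5 = 20)
C = 20
-14*C = -14*20 = -280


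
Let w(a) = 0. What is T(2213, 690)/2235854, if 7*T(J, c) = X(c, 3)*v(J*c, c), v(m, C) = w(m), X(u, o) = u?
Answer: 0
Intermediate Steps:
v(m, C) = 0
T(J, c) = 0 (T(J, c) = (c*0)/7 = (1/7)*0 = 0)
T(2213, 690)/2235854 = 0/2235854 = 0*(1/2235854) = 0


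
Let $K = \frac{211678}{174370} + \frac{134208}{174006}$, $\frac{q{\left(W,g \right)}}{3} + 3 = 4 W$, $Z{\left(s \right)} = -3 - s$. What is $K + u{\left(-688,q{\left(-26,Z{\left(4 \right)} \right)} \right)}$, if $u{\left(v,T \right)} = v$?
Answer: $- \frac{11799697363}{17200355} \approx -686.01$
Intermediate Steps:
$q{\left(W,g \right)} = -9 + 12 W$ ($q{\left(W,g \right)} = -9 + 3 \cdot 4 W = -9 + 12 W$)
$K = \frac{34146877}{17200355}$ ($K = 211678 \cdot \frac{1}{174370} + 134208 \cdot \frac{1}{174006} = \frac{105839}{87185} + \frac{7456}{9667} = \frac{34146877}{17200355} \approx 1.9852$)
$K + u{\left(-688,q{\left(-26,Z{\left(4 \right)} \right)} \right)} = \frac{34146877}{17200355} - 688 = - \frac{11799697363}{17200355}$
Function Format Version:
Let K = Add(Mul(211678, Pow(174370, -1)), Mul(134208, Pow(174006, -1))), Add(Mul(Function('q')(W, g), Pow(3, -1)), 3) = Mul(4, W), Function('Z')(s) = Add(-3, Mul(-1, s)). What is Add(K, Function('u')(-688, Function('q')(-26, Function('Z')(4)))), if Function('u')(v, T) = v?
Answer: Rational(-11799697363, 17200355) ≈ -686.01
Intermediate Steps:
Function('q')(W, g) = Add(-9, Mul(12, W)) (Function('q')(W, g) = Add(-9, Mul(3, Mul(4, W))) = Add(-9, Mul(12, W)))
K = Rational(34146877, 17200355) (K = Add(Mul(211678, Rational(1, 174370)), Mul(134208, Rational(1, 174006))) = Add(Rational(105839, 87185), Rational(7456, 9667)) = Rational(34146877, 17200355) ≈ 1.9852)
Add(K, Function('u')(-688, Function('q')(-26, Function('Z')(4)))) = Add(Rational(34146877, 17200355), -688) = Rational(-11799697363, 17200355)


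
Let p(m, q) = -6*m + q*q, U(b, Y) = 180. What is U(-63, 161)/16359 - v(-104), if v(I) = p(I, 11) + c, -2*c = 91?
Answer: -7628627/10906 ≈ -699.49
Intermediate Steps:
c = -91/2 (c = -½*91 = -91/2 ≈ -45.500)
p(m, q) = q² - 6*m (p(m, q) = -6*m + q² = q² - 6*m)
v(I) = 151/2 - 6*I (v(I) = (11² - 6*I) - 91/2 = (121 - 6*I) - 91/2 = 151/2 - 6*I)
U(-63, 161)/16359 - v(-104) = 180/16359 - (151/2 - 6*(-104)) = 180*(1/16359) - (151/2 + 624) = 60/5453 - 1*1399/2 = 60/5453 - 1399/2 = -7628627/10906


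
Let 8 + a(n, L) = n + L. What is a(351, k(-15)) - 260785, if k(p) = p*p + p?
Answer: -260232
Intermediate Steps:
k(p) = p + p**2 (k(p) = p**2 + p = p + p**2)
a(n, L) = -8 + L + n (a(n, L) = -8 + (n + L) = -8 + (L + n) = -8 + L + n)
a(351, k(-15)) - 260785 = (-8 - 15*(1 - 15) + 351) - 260785 = (-8 - 15*(-14) + 351) - 260785 = (-8 + 210 + 351) - 260785 = 553 - 260785 = -260232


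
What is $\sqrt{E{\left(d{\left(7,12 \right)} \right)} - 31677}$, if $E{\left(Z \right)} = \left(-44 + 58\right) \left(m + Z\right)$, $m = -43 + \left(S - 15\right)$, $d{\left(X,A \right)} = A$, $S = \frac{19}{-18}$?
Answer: $\frac{i \sqrt{291022}}{3} \approx 179.82 i$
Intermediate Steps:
$S = - \frac{19}{18}$ ($S = 19 \left(- \frac{1}{18}\right) = - \frac{19}{18} \approx -1.0556$)
$m = - \frac{1063}{18}$ ($m = -43 - \frac{289}{18} = - \frac{1063}{18} \approx -59.056$)
$E{\left(Z \right)} = - \frac{7441}{9} + 14 Z$ ($E{\left(Z \right)} = \left(-44 + 58\right) \left(- \frac{1063}{18} + Z\right) = 14 \left(- \frac{1063}{18} + Z\right) = - \frac{7441}{9} + 14 Z$)
$\sqrt{E{\left(d{\left(7,12 \right)} \right)} - 31677} = \sqrt{\left(- \frac{7441}{9} + 14 \cdot 12\right) - 31677} = \sqrt{\left(- \frac{7441}{9} + 168\right) - 31677} = \sqrt{- \frac{5929}{9} - 31677} = \sqrt{- \frac{291022}{9}} = \frac{i \sqrt{291022}}{3}$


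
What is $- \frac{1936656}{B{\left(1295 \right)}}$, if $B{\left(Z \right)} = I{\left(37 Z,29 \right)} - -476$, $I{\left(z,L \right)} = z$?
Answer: $- \frac{1936656}{48391} \approx -40.021$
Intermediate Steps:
$B{\left(Z \right)} = 476 + 37 Z$ ($B{\left(Z \right)} = 37 Z - -476 = 37 Z + 476 = 476 + 37 Z$)
$- \frac{1936656}{B{\left(1295 \right)}} = - \frac{1936656}{476 + 37 \cdot 1295} = - \frac{1936656}{476 + 47915} = - \frac{1936656}{48391}$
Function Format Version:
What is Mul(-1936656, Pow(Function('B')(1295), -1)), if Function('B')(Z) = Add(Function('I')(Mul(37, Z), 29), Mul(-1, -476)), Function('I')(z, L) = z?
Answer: Rational(-1936656, 48391) ≈ -40.021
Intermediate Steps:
Function('B')(Z) = Add(476, Mul(37, Z)) (Function('B')(Z) = Add(Mul(37, Z), Mul(-1, -476)) = Add(Mul(37, Z), 476) = Add(476, Mul(37, Z)))
Mul(-1936656, Pow(Function('B')(1295), -1)) = Mul(-1936656, Pow(Add(476, Mul(37, 1295)), -1)) = Mul(-1936656, Pow(Add(476, 47915), -1)) = Mul(-1936656, Pow(48391, -1)) = Mul(-1936656, Rational(1, 48391)) = Rational(-1936656, 48391)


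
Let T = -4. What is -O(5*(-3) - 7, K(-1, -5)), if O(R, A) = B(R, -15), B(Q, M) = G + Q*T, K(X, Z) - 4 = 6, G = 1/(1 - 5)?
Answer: -351/4 ≈ -87.750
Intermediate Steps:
G = -¼ (G = 1/(-4) = -¼ ≈ -0.25000)
K(X, Z) = 10 (K(X, Z) = 4 + 6 = 10)
B(Q, M) = -¼ - 4*Q (B(Q, M) = -¼ + Q*(-4) = -¼ - 4*Q)
O(R, A) = -¼ - 4*R
-O(5*(-3) - 7, K(-1, -5)) = -(-¼ - 4*(5*(-3) - 7)) = -(-¼ - 4*(-15 - 7)) = -(-¼ - 4*(-22)) = -(-¼ + 88) = -1*351/4 = -351/4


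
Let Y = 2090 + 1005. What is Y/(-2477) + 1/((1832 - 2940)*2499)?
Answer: -8569723217/6858545484 ≈ -1.2495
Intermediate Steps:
Y = 3095
Y/(-2477) + 1/((1832 - 2940)*2499) = 3095/(-2477) + 1/((1832 - 2940)*2499) = 3095*(-1/2477) + (1/2499)/(-1108) = -3095/2477 - 1/1108*1/2499 = -3095/2477 - 1/2768892 = -8569723217/6858545484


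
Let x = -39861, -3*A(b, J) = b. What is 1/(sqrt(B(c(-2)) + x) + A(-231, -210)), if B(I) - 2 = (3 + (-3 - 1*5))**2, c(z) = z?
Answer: 77/45763 - 3*I*sqrt(4426)/45763 ≈ 0.0016826 - 0.0043613*I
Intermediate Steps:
A(b, J) = -b/3
B(I) = 27 (B(I) = 2 + (3 + (-3 - 1*5))**2 = 2 + (3 + (-3 - 5))**2 = 2 + (3 - 8)**2 = 2 + (-5)**2 = 2 + 25 = 27)
1/(sqrt(B(c(-2)) + x) + A(-231, -210)) = 1/(sqrt(27 - 39861) - 1/3*(-231)) = 1/(sqrt(-39834) + 77) = 1/(3*I*sqrt(4426) + 77) = 1/(77 + 3*I*sqrt(4426))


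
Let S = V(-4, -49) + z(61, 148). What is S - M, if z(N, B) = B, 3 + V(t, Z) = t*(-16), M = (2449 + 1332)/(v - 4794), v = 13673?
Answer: 1851930/8879 ≈ 208.57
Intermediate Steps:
M = 3781/8879 (M = (2449 + 1332)/(13673 - 4794) = 3781/8879 ≈ 0.42584)
V(t, Z) = -3 - 16*t (V(t, Z) = -3 + t*(-16) = -3 - 16*t)
S = 209 (S = (-3 - 16*(-4)) + 148 = (-3 + 64) + 148 = 61 + 148 = 209)
S - M = 209 - 1*3781/8879 = 209 - 3781/8879 = 1851930/8879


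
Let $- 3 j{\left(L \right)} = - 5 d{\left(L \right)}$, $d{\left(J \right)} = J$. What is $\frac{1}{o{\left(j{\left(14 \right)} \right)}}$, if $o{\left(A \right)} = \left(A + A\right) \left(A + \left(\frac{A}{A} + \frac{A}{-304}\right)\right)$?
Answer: $\frac{38}{43015} \approx 0.00088341$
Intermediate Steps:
$j{\left(L \right)} = \frac{5 L}{3}$ ($j{\left(L \right)} = - \frac{\left(-5\right) L}{3} = \frac{5 L}{3}$)
$o{\left(A \right)} = 2 A \left(1 + \frac{303 A}{304}\right)$ ($o{\left(A \right)} = 2 A \left(A + \left(1 + A \left(- \frac{1}{304}\right)\right)\right) = 2 A \left(A - \left(-1 + \frac{A}{304}\right)\right) = 2 A \left(1 + \frac{303 A}{304}\right)$)
$\frac{1}{o{\left(j{\left(14 \right)} \right)}} = \frac{1}{\frac{1}{152} \cdot \frac{5}{3} \cdot 14 \left(304 + 303 \cdot \frac{5}{3} \cdot 14\right)} = \frac{1}{\frac{1}{152} \cdot \frac{70}{3} \left(304 + 303 \cdot \frac{70}{3}\right)} = \frac{1}{\frac{1}{152} \cdot \frac{70}{3} \left(304 + 7070\right)} = \frac{1}{\frac{1}{152} \cdot \frac{70}{3} \cdot 7374} = \frac{1}{\frac{43015}{38}} = \frac{38}{43015}$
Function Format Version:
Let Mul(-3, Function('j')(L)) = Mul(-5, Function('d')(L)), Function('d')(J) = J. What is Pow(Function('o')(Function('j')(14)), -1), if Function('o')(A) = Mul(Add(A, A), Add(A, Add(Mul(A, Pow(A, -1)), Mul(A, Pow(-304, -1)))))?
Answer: Rational(38, 43015) ≈ 0.00088341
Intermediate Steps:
Function('j')(L) = Mul(Rational(5, 3), L) (Function('j')(L) = Mul(Rational(-1, 3), Mul(-5, L)) = Mul(Rational(5, 3), L))
Function('o')(A) = Mul(2, A, Add(1, Mul(Rational(303, 304), A))) (Function('o')(A) = Mul(Mul(2, A), Add(A, Add(1, Mul(A, Rational(-1, 304))))) = Mul(Mul(2, A), Add(A, Add(1, Mul(Rational(-1, 304), A)))) = Mul(Mul(2, A), Add(1, Mul(Rational(303, 304), A))) = Mul(2, A, Add(1, Mul(Rational(303, 304), A))))
Pow(Function('o')(Function('j')(14)), -1) = Pow(Mul(Rational(1, 152), Mul(Rational(5, 3), 14), Add(304, Mul(303, Mul(Rational(5, 3), 14)))), -1) = Pow(Mul(Rational(1, 152), Rational(70, 3), Add(304, Mul(303, Rational(70, 3)))), -1) = Pow(Mul(Rational(1, 152), Rational(70, 3), Add(304, 7070)), -1) = Pow(Mul(Rational(1, 152), Rational(70, 3), 7374), -1) = Pow(Rational(43015, 38), -1) = Rational(38, 43015)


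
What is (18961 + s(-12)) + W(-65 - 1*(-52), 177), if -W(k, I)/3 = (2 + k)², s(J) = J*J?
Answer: 18742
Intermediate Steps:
s(J) = J²
W(k, I) = -3*(2 + k)²
(18961 + s(-12)) + W(-65 - 1*(-52), 177) = (18961 + (-12)²) - 3*(2 + (-65 - 1*(-52)))² = (18961 + 144) - 3*(2 + (-65 + 52))² = 19105 - 3*(2 - 13)² = 19105 - 3*(-11)² = 19105 - 3*121 = 19105 - 363 = 18742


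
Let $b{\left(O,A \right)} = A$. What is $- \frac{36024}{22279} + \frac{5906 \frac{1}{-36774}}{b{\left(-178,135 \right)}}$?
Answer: $- \frac{89486183767}{55301936355} \approx -1.6181$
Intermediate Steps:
$- \frac{36024}{22279} + \frac{5906 \frac{1}{-36774}}{b{\left(-178,135 \right)}} = - \frac{36024}{22279} + \frac{5906 \frac{1}{-36774}}{135} = \left(-36024\right) \frac{1}{22279} + 5906 \left(- \frac{1}{36774}\right) \frac{1}{135} = - \frac{36024}{22279} - \frac{2953}{2482245} = - \frac{89486183767}{55301936355}$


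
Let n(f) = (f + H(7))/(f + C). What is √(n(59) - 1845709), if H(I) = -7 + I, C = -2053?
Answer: I*√7338605547170/1994 ≈ 1358.6*I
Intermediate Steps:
n(f) = f/(-2053 + f) (n(f) = (f + (-7 + 7))/(f - 2053) = (f + 0)/(-2053 + f) = f/(-2053 + f))
√(n(59) - 1845709) = √(59/(-2053 + 59) - 1845709) = √(59/(-1994) - 1845709) = √(59*(-1/1994) - 1845709) = √(-59/1994 - 1845709) = √(-3680343805/1994) = I*√7338605547170/1994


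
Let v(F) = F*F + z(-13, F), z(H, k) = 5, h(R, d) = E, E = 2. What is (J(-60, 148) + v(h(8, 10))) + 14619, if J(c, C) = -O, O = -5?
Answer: 14633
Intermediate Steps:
h(R, d) = 2
v(F) = 5 + F² (v(F) = F*F + 5 = F² + 5 = 5 + F²)
J(c, C) = 5 (J(c, C) = -1*(-5) = 5)
(J(-60, 148) + v(h(8, 10))) + 14619 = (5 + (5 + 2²)) + 14619 = (5 + (5 + 4)) + 14619 = (5 + 9) + 14619 = 14 + 14619 = 14633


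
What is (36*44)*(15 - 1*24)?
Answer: -14256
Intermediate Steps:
(36*44)*(15 - 1*24) = 1584*(15 - 24) = 1584*(-9) = -14256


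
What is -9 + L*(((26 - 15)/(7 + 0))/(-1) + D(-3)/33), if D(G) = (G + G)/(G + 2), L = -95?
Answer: 9472/77 ≈ 123.01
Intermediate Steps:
D(G) = 2*G/(2 + G) (D(G) = (2*G)/(2 + G) = 2*G/(2 + G))
-9 + L*(((26 - 15)/(7 + 0))/(-1) + D(-3)/33) = -9 - 95*(((26 - 15)/(7 + 0))/(-1) + (2*(-3)/(2 - 3))/33) = -9 - 95*((11/7)*(-1) + (2*(-3)/(-1))*(1/33)) = -9 - 95*((11*(⅐))*(-1) + (2*(-3)*(-1))*(1/33)) = -9 - 95*((11/7)*(-1) + 6*(1/33)) = -9 - 95*(-11/7 + 2/11) = -9 - 95*(-107/77) = -9 + 10165/77 = 9472/77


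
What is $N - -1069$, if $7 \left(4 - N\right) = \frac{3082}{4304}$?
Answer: $\frac{16162131}{15064} \approx 1072.9$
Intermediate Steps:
$N = \frac{58715}{15064}$ ($N = 4 - \frac{3082 \cdot \frac{1}{4304}}{7} = 4 - \frac{1541}{15064} = \frac{58715}{15064} \approx 3.8977$)
$N - -1069 = \frac{58715}{15064} - -1069 = \frac{58715}{15064} + 1069 = \frac{16162131}{15064}$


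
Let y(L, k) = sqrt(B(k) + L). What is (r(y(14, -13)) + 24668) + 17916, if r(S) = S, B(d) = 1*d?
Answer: 42585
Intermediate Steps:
B(d) = d
y(L, k) = sqrt(L + k) (y(L, k) = sqrt(k + L) = sqrt(L + k))
(r(y(14, -13)) + 24668) + 17916 = (sqrt(14 - 13) + 24668) + 17916 = (sqrt(1) + 24668) + 17916 = (1 + 24668) + 17916 = 24669 + 17916 = 42585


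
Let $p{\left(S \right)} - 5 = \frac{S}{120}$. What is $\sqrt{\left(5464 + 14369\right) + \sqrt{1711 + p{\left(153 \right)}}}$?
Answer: $\frac{\sqrt{1983300 + 5 \sqrt{686910}}}{10} \approx 140.98$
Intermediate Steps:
$p{\left(S \right)} = 5 + \frac{S}{120}$
$\sqrt{\left(5464 + 14369\right) + \sqrt{1711 + p{\left(153 \right)}}} = \sqrt{\left(5464 + 14369\right) + \sqrt{1711 + \left(5 + \frac{1}{120} \cdot 153\right)}} = \sqrt{19833 + \sqrt{1711 + \left(5 + \frac{51}{40}\right)}} = \sqrt{19833 + \sqrt{1711 + \frac{251}{40}}} = \sqrt{19833 + \sqrt{\frac{68691}{40}}} = \sqrt{19833 + \frac{\sqrt{686910}}{20}}$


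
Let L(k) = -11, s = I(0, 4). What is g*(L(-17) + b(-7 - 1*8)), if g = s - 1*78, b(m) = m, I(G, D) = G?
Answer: 2028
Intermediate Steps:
s = 0
g = -78 (g = 0 - 1*78 = 0 - 78 = -78)
g*(L(-17) + b(-7 - 1*8)) = -78*(-11 + (-7 - 1*8)) = -78*(-11 + (-7 - 8)) = -78*(-11 - 15) = -78*(-26) = 2028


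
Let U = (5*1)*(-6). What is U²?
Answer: 900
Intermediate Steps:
U = -30 (U = 5*(-6) = -30)
U² = (-30)² = 900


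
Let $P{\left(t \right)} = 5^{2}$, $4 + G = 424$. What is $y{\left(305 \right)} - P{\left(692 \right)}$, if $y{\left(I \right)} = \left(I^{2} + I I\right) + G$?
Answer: $186445$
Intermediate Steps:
$G = 420$ ($G = -4 + 424 = 420$)
$y{\left(I \right)} = 420 + 2 I^{2}$ ($y{\left(I \right)} = \left(I^{2} + I I\right) + 420 = \left(I^{2} + I^{2}\right) + 420 = 2 I^{2} + 420 = 420 + 2 I^{2}$)
$P{\left(t \right)} = 25$
$y{\left(305 \right)} - P{\left(692 \right)} = \left(420 + 2 \cdot 305^{2}\right) - 25 = \left(420 + 2 \cdot 93025\right) - 25 = \left(420 + 186050\right) - 25 = 186470 - 25 = 186445$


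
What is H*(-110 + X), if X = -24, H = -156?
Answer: 20904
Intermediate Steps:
H*(-110 + X) = -156*(-110 - 24) = -156*(-134) = 20904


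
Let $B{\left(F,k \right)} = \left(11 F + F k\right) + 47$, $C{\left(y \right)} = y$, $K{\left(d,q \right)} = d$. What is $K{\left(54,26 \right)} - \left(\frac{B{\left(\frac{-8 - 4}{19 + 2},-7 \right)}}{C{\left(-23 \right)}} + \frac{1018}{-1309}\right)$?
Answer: $\frac{1707723}{30107} \approx 56.722$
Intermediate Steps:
$B{\left(F,k \right)} = 47 + 11 F + F k$
$K{\left(54,26 \right)} - \left(\frac{B{\left(\frac{-8 - 4}{19 + 2},-7 \right)}}{C{\left(-23 \right)}} + \frac{1018}{-1309}\right) = 54 - \left(\frac{47 + 11 \frac{-8 - 4}{19 + 2} + \frac{-8 - 4}{19 + 2} \left(-7\right)}{-23} + \frac{1018}{-1309}\right) = 54 - \left(\left(47 + 11 \left(- \frac{12}{21}\right) + - \frac{12}{21} \left(-7\right)\right) \left(- \frac{1}{23}\right) + 1018 \left(- \frac{1}{1309}\right)\right) = 54 - \left(\left(47 + 11 \left(\left(-12\right) \frac{1}{21}\right) + \left(-12\right) \frac{1}{21} \left(-7\right)\right) \left(- \frac{1}{23}\right) - \frac{1018}{1309}\right) = 54 - \left(\left(47 + 11 \left(- \frac{4}{7}\right) - -4\right) \left(- \frac{1}{23}\right) - \frac{1018}{1309}\right) = 54 - \left(\left(47 - \frac{44}{7} + 4\right) \left(- \frac{1}{23}\right) - \frac{1018}{1309}\right) = 54 - \left(\frac{313}{7} \left(- \frac{1}{23}\right) - \frac{1018}{1309}\right) = 54 - \left(- \frac{313}{161} - \frac{1018}{1309}\right) = 54 - - \frac{81945}{30107} = 54 + \frac{81945}{30107} = \frac{1707723}{30107}$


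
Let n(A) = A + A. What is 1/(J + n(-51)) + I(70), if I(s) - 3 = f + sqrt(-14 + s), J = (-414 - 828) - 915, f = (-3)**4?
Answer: 189755/2259 + 2*sqrt(14) ≈ 91.483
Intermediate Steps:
n(A) = 2*A
f = 81
J = -2157 (J = -1242 - 915 = -2157)
I(s) = 84 + sqrt(-14 + s) (I(s) = 3 + (81 + sqrt(-14 + s)) = 84 + sqrt(-14 + s))
1/(J + n(-51)) + I(70) = 1/(-2157 + 2*(-51)) + (84 + sqrt(-14 + 70)) = 1/(-2157 - 102) + (84 + sqrt(56)) = 1/(-2259) + (84 + 2*sqrt(14)) = -1/2259 + (84 + 2*sqrt(14)) = 189755/2259 + 2*sqrt(14)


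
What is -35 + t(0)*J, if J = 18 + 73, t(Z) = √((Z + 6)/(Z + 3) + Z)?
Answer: -35 + 91*√2 ≈ 93.693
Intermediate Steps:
t(Z) = √(Z + (6 + Z)/(3 + Z)) (t(Z) = √((6 + Z)/(3 + Z) + Z) = √(Z + (6 + Z)/(3 + Z)))
J = 91
-35 + t(0)*J = -35 + √((6 + 0 + 0*(3 + 0))/(3 + 0))*91 = -35 + √((6 + 0 + 0*3)/3)*91 = -35 + √((6 + 0 + 0)/3)*91 = -35 + √((⅓)*6)*91 = -35 + √2*91 = -35 + 91*√2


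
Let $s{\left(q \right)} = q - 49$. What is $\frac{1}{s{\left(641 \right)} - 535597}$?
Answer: $- \frac{1}{535005} \approx -1.8691 \cdot 10^{-6}$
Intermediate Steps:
$s{\left(q \right)} = -49 + q$
$\frac{1}{s{\left(641 \right)} - 535597} = \frac{1}{\left(-49 + 641\right) - 535597} = \frac{1}{592 - 535597} = \frac{1}{-535005} = - \frac{1}{535005}$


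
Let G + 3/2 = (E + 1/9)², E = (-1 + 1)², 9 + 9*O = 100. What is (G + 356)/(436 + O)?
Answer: 5221/6570 ≈ 0.79467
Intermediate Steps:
O = 91/9 (O = -1 + (⅑)*100 = -1 + 100/9 = 91/9 ≈ 10.111)
E = 0 (E = 0² = 0)
G = -241/162 (G = -3/2 + (0 + 1/9)² = -3/2 + (0 + 1*(⅑))² = -3/2 + (0 + ⅑)² = -3/2 + (⅑)² = -3/2 + 1/81 = -241/162 ≈ -1.4877)
(G + 356)/(436 + O) = (-241/162 + 356)/(436 + 91/9) = 57431/(162*(4015/9)) = (57431/162)*(9/4015) = 5221/6570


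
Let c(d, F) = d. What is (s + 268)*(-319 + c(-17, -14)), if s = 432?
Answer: -235200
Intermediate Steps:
(s + 268)*(-319 + c(-17, -14)) = (432 + 268)*(-319 - 17) = 700*(-336) = -235200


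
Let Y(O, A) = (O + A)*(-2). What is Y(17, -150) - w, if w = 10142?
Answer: -9876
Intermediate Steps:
Y(O, A) = -2*A - 2*O (Y(O, A) = (A + O)*(-2) = -2*A - 2*O)
Y(17, -150) - w = (-2*(-150) - 2*17) - 1*10142 = (300 - 34) - 10142 = 266 - 10142 = -9876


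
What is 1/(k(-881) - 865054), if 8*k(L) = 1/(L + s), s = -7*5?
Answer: -7328/6339115713 ≈ -1.1560e-6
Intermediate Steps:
s = -35
k(L) = 1/(8*(-35 + L)) (k(L) = 1/(8*(L - 35)) = 1/(8*(-35 + L)))
1/(k(-881) - 865054) = 1/(1/(8*(-35 - 881)) - 865054) = 1/((⅛)/(-916) - 865054) = 1/((⅛)*(-1/916) - 865054) = 1/(-1/7328 - 865054) = 1/(-6339115713/7328) = -7328/6339115713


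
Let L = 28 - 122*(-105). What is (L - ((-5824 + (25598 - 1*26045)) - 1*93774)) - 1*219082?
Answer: -106199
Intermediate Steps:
L = 12838 (L = 28 + 12810 = 12838)
(L - ((-5824 + (25598 - 1*26045)) - 1*93774)) - 1*219082 = (12838 - ((-5824 + (25598 - 1*26045)) - 1*93774)) - 1*219082 = (12838 - ((-5824 + (25598 - 26045)) - 93774)) - 219082 = (12838 - ((-5824 - 447) - 93774)) - 219082 = (12838 - (-6271 - 93774)) - 219082 = (12838 - 1*(-100045)) - 219082 = (12838 + 100045) - 219082 = 112883 - 219082 = -106199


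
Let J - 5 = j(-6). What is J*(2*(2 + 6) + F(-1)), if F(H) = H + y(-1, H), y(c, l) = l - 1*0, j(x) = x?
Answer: -14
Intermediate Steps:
J = -1 (J = 5 - 6 = -1)
y(c, l) = l (y(c, l) = l + 0 = l)
F(H) = 2*H (F(H) = H + H = 2*H)
J*(2*(2 + 6) + F(-1)) = -(2*(2 + 6) + 2*(-1)) = -(2*8 - 2) = -(16 - 2) = -1*14 = -14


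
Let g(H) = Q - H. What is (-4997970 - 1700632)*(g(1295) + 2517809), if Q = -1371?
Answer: -16847941930086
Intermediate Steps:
g(H) = -1371 - H
(-4997970 - 1700632)*(g(1295) + 2517809) = (-4997970 - 1700632)*((-1371 - 1*1295) + 2517809) = -6698602*((-1371 - 1295) + 2517809) = -6698602*(-2666 + 2517809) = -6698602*2515143 = -16847941930086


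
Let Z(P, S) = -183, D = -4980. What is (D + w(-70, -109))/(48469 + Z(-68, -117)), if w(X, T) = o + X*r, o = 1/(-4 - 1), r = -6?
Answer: -22801/241430 ≈ -0.094441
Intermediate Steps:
o = -1/5 (o = 1/(-5) = -1/5 ≈ -0.20000)
w(X, T) = -1/5 - 6*X (w(X, T) = -1/5 + X*(-6) = -1/5 - 6*X)
(D + w(-70, -109))/(48469 + Z(-68, -117)) = (-4980 + (-1/5 - 6*(-70)))/(48469 - 183) = (-4980 + (-1/5 + 420))/48286 = (-4980 + 2099/5)*(1/48286) = -22801/5*1/48286 = -22801/241430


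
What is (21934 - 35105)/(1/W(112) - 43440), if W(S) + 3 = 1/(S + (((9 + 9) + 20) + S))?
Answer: 10339235/34100662 ≈ 0.30320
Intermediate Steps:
W(S) = -3 + 1/(38 + 2*S) (W(S) = -3 + 1/(S + (((9 + 9) + 20) + S)) = -3 + 1/(S + ((18 + 20) + S)) = -3 + 1/(S + (38 + S)) = -3 + 1/(38 + 2*S))
(21934 - 35105)/(1/W(112) - 43440) = (21934 - 35105)/(1/((-113 - 6*112)/(2*(19 + 112))) - 43440) = -13171/(1/((½)*(-113 - 672)/131) - 43440) = -13171/(1/((½)*(1/131)*(-785)) - 43440) = -13171/(1/(-785/262) - 43440) = -13171/(-262/785 - 43440) = -13171/(-34100662/785) = -13171*(-785/34100662) = 10339235/34100662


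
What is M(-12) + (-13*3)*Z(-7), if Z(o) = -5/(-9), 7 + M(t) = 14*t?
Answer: -590/3 ≈ -196.67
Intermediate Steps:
M(t) = -7 + 14*t
Z(o) = 5/9 (Z(o) = -5*(-1/9) = 5/9)
M(-12) + (-13*3)*Z(-7) = (-7 + 14*(-12)) - 13*3*(5/9) = (-7 - 168) - 39*5/9 = -175 - 65/3 = -590/3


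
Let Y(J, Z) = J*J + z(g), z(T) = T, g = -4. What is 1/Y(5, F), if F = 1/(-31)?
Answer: 1/21 ≈ 0.047619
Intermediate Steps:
F = -1/31 ≈ -0.032258
Y(J, Z) = -4 + J**2 (Y(J, Z) = J*J - 4 = J**2 - 4 = -4 + J**2)
1/Y(5, F) = 1/(-4 + 5**2) = 1/(-4 + 25) = 1/21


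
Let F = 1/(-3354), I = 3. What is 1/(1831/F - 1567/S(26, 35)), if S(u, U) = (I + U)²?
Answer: -1444/8867856823 ≈ -1.6284e-7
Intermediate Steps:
S(u, U) = (3 + U)²
F = -1/3354 ≈ -0.00029815
1/(1831/F - 1567/S(26, 35)) = 1/(1831/(-1/3354) - 1567/(3 + 35)²) = 1/(1831*(-3354) - 1567/(38²)) = 1/(-6141174 - 1567/1444) = 1/(-8867856823/1444) = -1444/8867856823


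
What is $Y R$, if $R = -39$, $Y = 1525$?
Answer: $-59475$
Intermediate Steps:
$Y R = 1525 \left(-39\right) = -59475$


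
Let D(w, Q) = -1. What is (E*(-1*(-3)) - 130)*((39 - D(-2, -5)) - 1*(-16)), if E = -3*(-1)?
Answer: -6776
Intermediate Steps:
E = 3
(E*(-1*(-3)) - 130)*((39 - D(-2, -5)) - 1*(-16)) = (3*(-1*(-3)) - 130)*((39 - 1*(-1)) - 1*(-16)) = (3*3 - 130)*((39 + 1) + 16) = (9 - 130)*(40 + 16) = -121*56 = -6776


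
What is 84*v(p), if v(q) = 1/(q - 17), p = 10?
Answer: -12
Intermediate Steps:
v(q) = 1/(-17 + q)
84*v(p) = 84/(-17 + 10) = 84/(-7) = 84*(-⅐) = -12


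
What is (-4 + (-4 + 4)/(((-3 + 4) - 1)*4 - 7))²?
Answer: 16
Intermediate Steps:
(-4 + (-4 + 4)/(((-3 + 4) - 1)*4 - 7))² = (-4 + 0/((1 - 1)*4 - 7))² = (-4 + 0/(0*4 - 7))² = (-4 + 0/(0 - 7))² = (-4 + 0/(-7))² = (-4 + 0*(-⅐))² = (-4 + 0)² = (-4)² = 16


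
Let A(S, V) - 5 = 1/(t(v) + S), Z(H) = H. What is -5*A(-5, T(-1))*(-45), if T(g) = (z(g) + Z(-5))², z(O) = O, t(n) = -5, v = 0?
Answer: 2205/2 ≈ 1102.5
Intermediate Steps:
T(g) = (-5 + g)² (T(g) = (g - 5)² = (-5 + g)²)
A(S, V) = 5 + 1/(-5 + S)
-5*A(-5, T(-1))*(-45) = -5*(-24 + 5*(-5))/(-5 - 5)*(-45) = -5*(-24 - 25)/(-10)*(-45) = -(-1)*(-49)/2*(-45) = -5*49/10*(-45) = -49/2*(-45) = 2205/2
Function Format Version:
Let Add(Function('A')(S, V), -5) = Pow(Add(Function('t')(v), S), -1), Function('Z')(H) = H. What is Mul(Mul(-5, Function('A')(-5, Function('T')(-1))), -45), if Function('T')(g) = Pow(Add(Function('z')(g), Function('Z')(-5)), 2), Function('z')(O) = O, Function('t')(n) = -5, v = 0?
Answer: Rational(2205, 2) ≈ 1102.5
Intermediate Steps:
Function('T')(g) = Pow(Add(-5, g), 2) (Function('T')(g) = Pow(Add(g, -5), 2) = Pow(Add(-5, g), 2))
Function('A')(S, V) = Add(5, Pow(Add(-5, S), -1))
Mul(Mul(-5, Function('A')(-5, Function('T')(-1))), -45) = Mul(Mul(-5, Mul(Pow(Add(-5, -5), -1), Add(-24, Mul(5, -5)))), -45) = Mul(Mul(-5, Mul(Pow(-10, -1), Add(-24, -25))), -45) = Mul(Mul(-5, Mul(Rational(-1, 10), -49)), -45) = Mul(Mul(-5, Rational(49, 10)), -45) = Mul(Rational(-49, 2), -45) = Rational(2205, 2)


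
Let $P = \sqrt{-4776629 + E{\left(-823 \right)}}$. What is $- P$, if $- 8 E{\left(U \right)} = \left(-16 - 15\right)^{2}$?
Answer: $- \frac{i \sqrt{76427986}}{4} \approx - 2185.6 i$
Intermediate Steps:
$E{\left(U \right)} = - \frac{961}{8}$ ($E{\left(U \right)} = - \frac{\left(-16 - 15\right)^{2}}{8} = - \frac{\left(-31\right)^{2}}{8} = \left(- \frac{1}{8}\right) 961 = - \frac{961}{8}$)
$P = \frac{i \sqrt{76427986}}{4}$ ($P = \sqrt{-4776629 - \frac{961}{8}} = \sqrt{- \frac{38213993}{8}} = \frac{i \sqrt{76427986}}{4} \approx 2185.6 i$)
$- P = - \frac{i \sqrt{76427986}}{4}$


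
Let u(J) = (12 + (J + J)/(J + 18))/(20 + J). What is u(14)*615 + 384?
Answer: 167793/272 ≈ 616.89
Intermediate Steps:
u(J) = (12 + 2*J/(18 + J))/(20 + J) (u(J) = (12 + (2*J)/(18 + J))/(20 + J) = (12 + 2*J/(18 + J))/(20 + J))
u(14)*615 + 384 = (2*(108 + 7*14)/(360 + 14² + 38*14))*615 + 384 = (2*(108 + 98)/(360 + 196 + 532))*615 + 384 = (2*206/1088)*615 + 384 = (2*(1/1088)*206)*615 + 384 = (103/272)*615 + 384 = 63345/272 + 384 = 167793/272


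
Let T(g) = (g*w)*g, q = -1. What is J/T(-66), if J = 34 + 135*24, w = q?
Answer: -1637/2178 ≈ -0.75161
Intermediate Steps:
w = -1
T(g) = -g² (T(g) = (g*(-1))*g = (-g)*g = -g²)
J = 3274 (J = 34 + 3240 = 3274)
J/T(-66) = 3274/((-1*(-66)²)) = 3274/((-1*4356)) = 3274/(-4356) = 3274*(-1/4356) = -1637/2178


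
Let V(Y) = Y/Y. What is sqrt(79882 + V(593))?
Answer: sqrt(79883) ≈ 282.64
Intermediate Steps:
V(Y) = 1
sqrt(79882 + V(593)) = sqrt(79882 + 1) = sqrt(79883)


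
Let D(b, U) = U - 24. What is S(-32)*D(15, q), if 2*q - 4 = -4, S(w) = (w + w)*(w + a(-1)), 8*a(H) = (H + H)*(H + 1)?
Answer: -49152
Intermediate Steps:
a(H) = H*(1 + H)/4 (a(H) = ((H + H)*(H + 1))/8 = ((2*H)*(1 + H))/8 = (2*H*(1 + H))/8 = H*(1 + H)/4)
S(w) = 2*w**2 (S(w) = (w + w)*(w + (1/4)*(-1)*(1 - 1)) = (2*w)*(w + (1/4)*(-1)*0) = (2*w)*(w + 0) = (2*w)*w = 2*w**2)
q = 0 (q = 2 + (1/2)*(-4) = 2 - 2 = 0)
D(b, U) = -24 + U
S(-32)*D(15, q) = (2*(-32)**2)*(-24 + 0) = (2*1024)*(-24) = 2048*(-24) = -49152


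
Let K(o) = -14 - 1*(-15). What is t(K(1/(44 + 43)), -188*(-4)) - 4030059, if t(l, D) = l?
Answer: -4030058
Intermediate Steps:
K(o) = 1 (K(o) = -14 + 15 = 1)
t(K(1/(44 + 43)), -188*(-4)) - 4030059 = 1 - 4030059 = -4030058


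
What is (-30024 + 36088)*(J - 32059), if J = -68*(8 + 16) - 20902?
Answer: -331051952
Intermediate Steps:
J = -22534 (J = -68*24 - 20902 = -1632 - 20902 = -22534)
(-30024 + 36088)*(J - 32059) = (-30024 + 36088)*(-22534 - 32059) = 6064*(-54593) = -331051952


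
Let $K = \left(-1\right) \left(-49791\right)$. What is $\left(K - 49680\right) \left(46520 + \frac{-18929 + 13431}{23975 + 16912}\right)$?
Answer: $\frac{70376136454}{13629} \approx 5.1637 \cdot 10^{6}$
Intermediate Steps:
$K = 49791$
$\left(K - 49680\right) \left(46520 + \frac{-18929 + 13431}{23975 + 16912}\right) = \left(49791 - 49680\right) \left(46520 + \frac{-18929 + 13431}{23975 + 16912}\right) = 111 \left(46520 - \frac{5498}{40887}\right) = 111 \cdot \frac{1902057742}{40887} = \frac{70376136454}{13629}$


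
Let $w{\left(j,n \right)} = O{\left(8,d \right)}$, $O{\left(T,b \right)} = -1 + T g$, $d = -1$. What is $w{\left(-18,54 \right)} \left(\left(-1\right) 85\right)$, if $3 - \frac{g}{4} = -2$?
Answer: $-13515$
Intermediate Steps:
$g = 20$ ($g = 12 - -8 = 12 + 8 = 20$)
$O{\left(T,b \right)} = -1 + 20 T$ ($O{\left(T,b \right)} = -1 + T 20 = -1 + 20 T$)
$w{\left(j,n \right)} = 159$ ($w{\left(j,n \right)} = -1 + 20 \cdot 8 = -1 + 160 = 159$)
$w{\left(-18,54 \right)} \left(\left(-1\right) 85\right) = 159 \left(\left(-1\right) 85\right) = 159 \left(-85\right) = -13515$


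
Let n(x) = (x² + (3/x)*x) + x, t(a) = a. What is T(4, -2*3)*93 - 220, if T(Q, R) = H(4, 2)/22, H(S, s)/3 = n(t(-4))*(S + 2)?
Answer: 10135/11 ≈ 921.36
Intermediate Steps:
n(x) = 3 + x + x² (n(x) = (x² + 3) + x = (3 + x²) + x = 3 + x + x²)
H(S, s) = 90 + 45*S (H(S, s) = 3*((3 - 4 + (-4)²)*(S + 2)) = 3*((3 - 4 + 16)*(2 + S)) = 3*(15*(2 + S)) = 3*(30 + 15*S) = 90 + 45*S)
T(Q, R) = 135/11 (T(Q, R) = (90 + 45*4)/22 = (90 + 180)*(1/22) = 270*(1/22) = 135/11)
T(4, -2*3)*93 - 220 = (135/11)*93 - 220 = 12555/11 - 220 = 10135/11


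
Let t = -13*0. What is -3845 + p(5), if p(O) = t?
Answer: -3845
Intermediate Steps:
t = 0
p(O) = 0
-3845 + p(5) = -3845 + 0 = -3845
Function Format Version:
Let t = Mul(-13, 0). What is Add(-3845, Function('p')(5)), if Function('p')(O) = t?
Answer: -3845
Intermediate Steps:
t = 0
Function('p')(O) = 0
Add(-3845, Function('p')(5)) = Add(-3845, 0) = -3845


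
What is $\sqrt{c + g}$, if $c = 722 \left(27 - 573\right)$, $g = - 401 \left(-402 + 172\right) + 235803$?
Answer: $i \sqrt{66179} \approx 257.25 i$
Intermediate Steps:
$g = 328033$ ($g = \left(-401\right) \left(-230\right) + 235803 = 92230 + 235803 = 328033$)
$c = -394212$ ($c = 722 \left(-546\right) = -394212$)
$\sqrt{c + g} = \sqrt{-394212 + 328033} = \sqrt{-66179} = i \sqrt{66179}$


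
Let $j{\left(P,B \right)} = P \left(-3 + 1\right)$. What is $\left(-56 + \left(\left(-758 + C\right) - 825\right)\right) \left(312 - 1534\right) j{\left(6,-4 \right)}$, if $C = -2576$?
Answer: $-61808760$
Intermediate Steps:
$j{\left(P,B \right)} = - 2 P$ ($j{\left(P,B \right)} = P \left(-2\right) = - 2 P$)
$\left(-56 + \left(\left(-758 + C\right) - 825\right)\right) \left(312 - 1534\right) j{\left(6,-4 \right)} = \left(-56 - 4159\right) \left(312 - 1534\right) \left(\left(-2\right) 6\right) = \left(-56 - 4159\right) \left(-1222\right) \left(-12\right) = \left(-4215\right) \left(-1222\right) \left(-12\right) = 5150730 \left(-12\right) = -61808760$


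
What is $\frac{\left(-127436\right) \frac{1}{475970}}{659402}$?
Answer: $- \frac{31859}{78463892485} \approx -4.0603 \cdot 10^{-7}$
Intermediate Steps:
$\frac{\left(-127436\right) \frac{1}{475970}}{659402} = \left(-127436\right) \frac{1}{475970} \cdot \frac{1}{659402} = \left(- \frac{63718}{237985}\right) \frac{1}{659402} = - \frac{31859}{78463892485}$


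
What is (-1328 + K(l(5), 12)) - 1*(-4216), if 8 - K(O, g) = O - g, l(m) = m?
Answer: 2903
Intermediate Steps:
K(O, g) = 8 + g - O (K(O, g) = 8 - (O - g) = 8 + (g - O) = 8 + g - O)
(-1328 + K(l(5), 12)) - 1*(-4216) = (-1328 + (8 + 12 - 1*5)) - 1*(-4216) = (-1328 + (8 + 12 - 5)) + 4216 = (-1328 + 15) + 4216 = -1313 + 4216 = 2903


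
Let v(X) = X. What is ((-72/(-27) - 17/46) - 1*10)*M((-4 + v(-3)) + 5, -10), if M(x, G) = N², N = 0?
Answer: 0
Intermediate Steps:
M(x, G) = 0 (M(x, G) = 0² = 0)
((-72/(-27) - 17/46) - 1*10)*M((-4 + v(-3)) + 5, -10) = ((-72/(-27) - 17/46) - 1*10)*0 = ((-72*(-1/27) - 17*1/46) - 10)*0 = ((8/3 - 17/46) - 10)*0 = (317/138 - 10)*0 = -1063/138*0 = 0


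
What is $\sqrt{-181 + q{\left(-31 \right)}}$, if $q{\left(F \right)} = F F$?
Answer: $2 \sqrt{195} \approx 27.928$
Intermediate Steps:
$q{\left(F \right)} = F^{2}$
$\sqrt{-181 + q{\left(-31 \right)}} = \sqrt{-181 + \left(-31\right)^{2}} = \sqrt{-181 + 961} = \sqrt{780} = 2 \sqrt{195}$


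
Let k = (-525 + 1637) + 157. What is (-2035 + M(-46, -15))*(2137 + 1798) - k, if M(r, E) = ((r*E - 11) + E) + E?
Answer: -5455179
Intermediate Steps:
M(r, E) = -11 + 2*E + E*r (M(r, E) = ((E*r - 11) + E) + E = ((-11 + E*r) + E) + E = (-11 + E + E*r) + E = -11 + 2*E + E*r)
k = 1269 (k = 1112 + 157 = 1269)
(-2035 + M(-46, -15))*(2137 + 1798) - k = (-2035 + (-11 + 2*(-15) - 15*(-46)))*(2137 + 1798) - 1*1269 = (-2035 + (-11 - 30 + 690))*3935 - 1269 = (-2035 + 649)*3935 - 1269 = -1386*3935 - 1269 = -5453910 - 1269 = -5455179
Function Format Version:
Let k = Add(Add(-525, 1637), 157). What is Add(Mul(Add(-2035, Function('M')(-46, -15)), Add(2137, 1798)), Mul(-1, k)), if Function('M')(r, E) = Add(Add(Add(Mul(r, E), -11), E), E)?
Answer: -5455179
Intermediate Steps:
Function('M')(r, E) = Add(-11, Mul(2, E), Mul(E, r)) (Function('M')(r, E) = Add(Add(Add(Mul(E, r), -11), E), E) = Add(Add(Add(-11, Mul(E, r)), E), E) = Add(Add(-11, E, Mul(E, r)), E) = Add(-11, Mul(2, E), Mul(E, r)))
k = 1269 (k = Add(1112, 157) = 1269)
Add(Mul(Add(-2035, Function('M')(-46, -15)), Add(2137, 1798)), Mul(-1, k)) = Add(Mul(Add(-2035, Add(-11, Mul(2, -15), Mul(-15, -46))), Add(2137, 1798)), Mul(-1, 1269)) = Add(Mul(Add(-2035, Add(-11, -30, 690)), 3935), -1269) = Add(Mul(Add(-2035, 649), 3935), -1269) = Add(Mul(-1386, 3935), -1269) = Add(-5453910, -1269) = -5455179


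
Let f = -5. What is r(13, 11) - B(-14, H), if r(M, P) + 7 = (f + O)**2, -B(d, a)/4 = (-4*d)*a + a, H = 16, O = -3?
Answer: 3705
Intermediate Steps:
B(d, a) = -4*a + 16*a*d (B(d, a) = -4*((-4*d)*a + a) = -4*(-4*a*d + a) = -4*(a - 4*a*d) = -4*a + 16*a*d)
r(M, P) = 57 (r(M, P) = -7 + (-5 - 3)**2 = -7 + (-8)**2 = -7 + 64 = 57)
r(13, 11) - B(-14, H) = 57 - 4*16*(-1 + 4*(-14)) = 57 - 4*16*(-1 - 56) = 57 - 4*16*(-57) = 57 - 1*(-3648) = 57 + 3648 = 3705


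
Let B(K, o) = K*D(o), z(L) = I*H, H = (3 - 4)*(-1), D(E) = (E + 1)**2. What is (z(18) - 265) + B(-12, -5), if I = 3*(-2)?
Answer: -463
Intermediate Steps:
D(E) = (1 + E)**2
I = -6
H = 1 (H = -1*(-1) = 1)
z(L) = -6 (z(L) = -6*1 = -6)
B(K, o) = K*(1 + o)**2
(z(18) - 265) + B(-12, -5) = (-6 - 265) - 12*(1 - 5)**2 = -271 - 12*(-4)**2 = -271 - 12*16 = -271 - 192 = -463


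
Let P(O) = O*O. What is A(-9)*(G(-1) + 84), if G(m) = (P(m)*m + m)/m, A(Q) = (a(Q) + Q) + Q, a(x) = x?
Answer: -2322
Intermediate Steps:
P(O) = O²
A(Q) = 3*Q (A(Q) = (Q + Q) + Q = 2*Q + Q = 3*Q)
G(m) = (m + m³)/m (G(m) = (m²*m + m)/m = (m³ + m)/m = (m + m³)/m)
A(-9)*(G(-1) + 84) = (3*(-9))*((1 + (-1)²) + 84) = -27*((1 + 1) + 84) = -27*(2 + 84) = -27*86 = -2322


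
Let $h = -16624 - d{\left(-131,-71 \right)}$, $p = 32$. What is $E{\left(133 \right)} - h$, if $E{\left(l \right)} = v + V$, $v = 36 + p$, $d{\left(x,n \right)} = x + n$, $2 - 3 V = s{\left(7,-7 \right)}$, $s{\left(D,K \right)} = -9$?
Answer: $\frac{49481}{3} \approx 16494.0$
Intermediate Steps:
$V = \frac{11}{3}$ ($V = \frac{2}{3} - -3 = \frac{2}{3} + 3 = \frac{11}{3} \approx 3.6667$)
$d{\left(x,n \right)} = n + x$
$v = 68$ ($v = 36 + 32 = 68$)
$h = -16422$ ($h = -16624 - \left(-71 - 131\right) = -16624 - -202 = -16624 + 202 = -16422$)
$E{\left(l \right)} = \frac{215}{3}$ ($E{\left(l \right)} = 68 + \frac{11}{3} = \frac{215}{3}$)
$E{\left(133 \right)} - h = \frac{215}{3} - -16422 = \frac{215}{3} + 16422 = \frac{49481}{3}$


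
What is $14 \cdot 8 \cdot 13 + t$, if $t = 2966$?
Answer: $4422$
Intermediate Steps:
$14 \cdot 8 \cdot 13 + t = 14 \cdot 8 \cdot 13 + 2966 = 112 \cdot 13 + 2966 = 1456 + 2966 = 4422$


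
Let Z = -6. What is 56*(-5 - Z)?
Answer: 56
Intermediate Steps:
56*(-5 - Z) = 56*(-5 - 1*(-6)) = 56*(-5 + 6) = 56*1 = 56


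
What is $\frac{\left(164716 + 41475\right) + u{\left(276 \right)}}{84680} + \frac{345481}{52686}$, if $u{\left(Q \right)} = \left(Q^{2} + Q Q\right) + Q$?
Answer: $\frac{24080034457}{2230725240} \approx 10.795$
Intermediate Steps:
$u{\left(Q \right)} = Q + 2 Q^{2}$ ($u{\left(Q \right)} = \left(Q^{2} + Q^{2}\right) + Q = 2 Q^{2} + Q = Q + 2 Q^{2}$)
$\frac{\left(164716 + 41475\right) + u{\left(276 \right)}}{84680} + \frac{345481}{52686} = \frac{\left(164716 + 41475\right) + 276 \left(1 + 2 \cdot 276\right)}{84680} + \frac{345481}{52686} = \left(206191 + 276 \left(1 + 552\right)\right) \frac{1}{84680} + 345481 \cdot \frac{1}{52686} = \left(206191 + 276 \cdot 553\right) \frac{1}{84680} + \frac{345481}{52686} = \left(206191 + 152628\right) \frac{1}{84680} + \frac{345481}{52686} = 358819 \cdot \frac{1}{84680} + \frac{345481}{52686} = \frac{358819}{84680} + \frac{345481}{52686} = \frac{24080034457}{2230725240}$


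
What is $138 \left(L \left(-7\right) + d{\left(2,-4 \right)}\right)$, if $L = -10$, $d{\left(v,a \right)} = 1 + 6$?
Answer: $10626$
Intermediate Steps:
$d{\left(v,a \right)} = 7$
$138 \left(L \left(-7\right) + d{\left(2,-4 \right)}\right) = 138 \left(\left(-10\right) \left(-7\right) + 7\right) = 138 \left(70 + 7\right) = 138 \cdot 77 = 10626$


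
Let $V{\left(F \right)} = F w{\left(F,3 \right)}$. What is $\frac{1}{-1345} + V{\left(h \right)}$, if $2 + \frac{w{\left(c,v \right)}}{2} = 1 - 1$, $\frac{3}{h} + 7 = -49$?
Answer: $\frac{4021}{18830} \approx 0.21354$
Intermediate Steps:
$h = - \frac{3}{56}$ ($h = \frac{3}{-7 - 49} = \frac{3}{-56} = 3 \left(- \frac{1}{56}\right) = - \frac{3}{56} \approx -0.053571$)
$w{\left(c,v \right)} = -4$ ($w{\left(c,v \right)} = -4 + 2 \left(1 - 1\right) = -4 + 2 \cdot 0 = -4 + 0 = -4$)
$V{\left(F \right)} = - 4 F$ ($V{\left(F \right)} = F \left(-4\right) = - 4 F$)
$\frac{1}{-1345} + V{\left(h \right)} = \frac{1}{-1345} - - \frac{3}{14} = - \frac{1}{1345} + \frac{3}{14} = \frac{4021}{18830}$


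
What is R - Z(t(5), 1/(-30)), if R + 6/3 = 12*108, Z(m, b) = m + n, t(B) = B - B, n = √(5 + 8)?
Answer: 1294 - √13 ≈ 1290.4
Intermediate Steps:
n = √13 ≈ 3.6056
t(B) = 0
Z(m, b) = m + √13
R = 1294 (R = -2 + 12*108 = -2 + 1296 = 1294)
R - Z(t(5), 1/(-30)) = 1294 - (0 + √13) = 1294 - √13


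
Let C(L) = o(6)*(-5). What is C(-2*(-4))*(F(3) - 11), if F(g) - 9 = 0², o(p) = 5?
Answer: 50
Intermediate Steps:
F(g) = 9 (F(g) = 9 + 0² = 9 + 0 = 9)
C(L) = -25 (C(L) = 5*(-5) = -25)
C(-2*(-4))*(F(3) - 11) = -25*(9 - 11) = -25*(-2) = 50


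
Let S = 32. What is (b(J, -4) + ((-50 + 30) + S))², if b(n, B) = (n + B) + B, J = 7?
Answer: 121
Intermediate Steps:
b(n, B) = n + 2*B (b(n, B) = (B + n) + B = n + 2*B)
(b(J, -4) + ((-50 + 30) + S))² = ((7 + 2*(-4)) + ((-50 + 30) + 32))² = ((7 - 8) + (-20 + 32))² = (-1 + 12)² = 11² = 121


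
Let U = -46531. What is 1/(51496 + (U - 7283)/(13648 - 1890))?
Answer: 5879/302718077 ≈ 1.9421e-5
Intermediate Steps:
1/(51496 + (U - 7283)/(13648 - 1890)) = 1/(51496 + (-46531 - 7283)/(13648 - 1890)) = 1/(51496 - 53814/11758) = 1/(51496 - 53814*1/11758) = 1/(51496 - 26907/5879) = 1/(302718077/5879) = 5879/302718077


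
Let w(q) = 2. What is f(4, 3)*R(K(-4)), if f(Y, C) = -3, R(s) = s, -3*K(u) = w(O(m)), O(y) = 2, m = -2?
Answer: 2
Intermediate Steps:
K(u) = -2/3 (K(u) = -1/3*2 = -2/3)
f(4, 3)*R(K(-4)) = -3*(-2/3) = 2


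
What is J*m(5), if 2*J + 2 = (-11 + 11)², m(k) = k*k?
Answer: -25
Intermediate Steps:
m(k) = k²
J = -1 (J = -1 + (-11 + 11)²/2 = -1 + (½)*0² = -1 + (½)*0 = -1 + 0 = -1)
J*m(5) = -1*5² = -1*25 = -25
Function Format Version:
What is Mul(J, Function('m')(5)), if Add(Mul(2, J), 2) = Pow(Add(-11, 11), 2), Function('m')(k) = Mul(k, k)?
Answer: -25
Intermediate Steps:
Function('m')(k) = Pow(k, 2)
J = -1 (J = Add(-1, Mul(Rational(1, 2), Pow(Add(-11, 11), 2))) = Add(-1, Mul(Rational(1, 2), Pow(0, 2))) = Add(-1, Mul(Rational(1, 2), 0)) = Add(-1, 0) = -1)
Mul(J, Function('m')(5)) = Mul(-1, Pow(5, 2)) = Mul(-1, 25) = -25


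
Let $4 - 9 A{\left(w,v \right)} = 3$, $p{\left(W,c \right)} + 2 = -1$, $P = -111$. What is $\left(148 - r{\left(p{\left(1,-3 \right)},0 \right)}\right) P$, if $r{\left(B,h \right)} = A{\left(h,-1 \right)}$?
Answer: $- \frac{49247}{3} \approx -16416.0$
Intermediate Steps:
$p{\left(W,c \right)} = -3$ ($p{\left(W,c \right)} = -2 - 1 = -3$)
$A{\left(w,v \right)} = \frac{1}{9}$ ($A{\left(w,v \right)} = \frac{4}{9} - \frac{1}{3} = \frac{1}{9}$)
$r{\left(B,h \right)} = \frac{1}{9}$
$\left(148 - r{\left(p{\left(1,-3 \right)},0 \right)}\right) P = \left(148 - \frac{1}{9}\right) \left(-111\right) = \frac{1331}{9} \left(-111\right) = - \frac{49247}{3}$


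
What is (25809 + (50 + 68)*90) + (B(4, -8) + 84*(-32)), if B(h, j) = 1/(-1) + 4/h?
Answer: 33741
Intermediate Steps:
B(h, j) = -1 + 4/h (B(h, j) = 1*(-1) + 4/h = -1 + 4/h)
(25809 + (50 + 68)*90) + (B(4, -8) + 84*(-32)) = (25809 + (50 + 68)*90) + ((4 - 1*4)/4 + 84*(-32)) = (25809 + 118*90) + ((4 - 4)/4 - 2688) = (25809 + 10620) + ((¼)*0 - 2688) = 36429 + (0 - 2688) = 36429 - 2688 = 33741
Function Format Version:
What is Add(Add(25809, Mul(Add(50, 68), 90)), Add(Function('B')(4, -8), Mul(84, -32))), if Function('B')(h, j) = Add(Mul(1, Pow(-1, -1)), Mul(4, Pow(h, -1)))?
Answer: 33741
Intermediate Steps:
Function('B')(h, j) = Add(-1, Mul(4, Pow(h, -1))) (Function('B')(h, j) = Add(Mul(1, -1), Mul(4, Pow(h, -1))) = Add(-1, Mul(4, Pow(h, -1))))
Add(Add(25809, Mul(Add(50, 68), 90)), Add(Function('B')(4, -8), Mul(84, -32))) = Add(Add(25809, Mul(Add(50, 68), 90)), Add(Mul(Pow(4, -1), Add(4, Mul(-1, 4))), Mul(84, -32))) = Add(Add(25809, Mul(118, 90)), Add(Mul(Rational(1, 4), Add(4, -4)), -2688)) = Add(Add(25809, 10620), Add(Mul(Rational(1, 4), 0), -2688)) = Add(36429, Add(0, -2688)) = Add(36429, -2688) = 33741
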